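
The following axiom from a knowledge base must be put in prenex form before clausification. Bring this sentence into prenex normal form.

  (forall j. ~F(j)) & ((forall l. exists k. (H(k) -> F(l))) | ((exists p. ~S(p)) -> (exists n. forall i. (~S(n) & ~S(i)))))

Rewrite implications/biconditionals: A → B as ¬A ∨ B.
  (forall j. ~F(j)) & ((forall l. exists k. (~H(k) | F(l))) | ~(exists p. ~S(p)) | (exists n. forall i. (~S(n) & ~S(i))))
Drive negations inward (¬∀x A ≡ ∃x ¬A, ¬∃x A ≡ ∀x ¬A, De Morgan for ∧/∨):
  (forall j. ~F(j)) & ((forall l. exists k. (~H(k) | F(l))) | (forall p. S(p)) | (exists n. forall i. (~S(n) & ~S(i))))
Pull the quantifiers to the front (each side's bound variable is not free in the other side):
  forall j. forall l. exists k. forall p. exists n. forall i. (~F(j) & (~H(k) | F(l) | S(p) | ~S(n) & ~S(i)))

forall j. forall l. exists k. forall p. exists n. forall i. (~F(j) & (~H(k) | F(l) | S(p) | ~S(n) & ~S(i)))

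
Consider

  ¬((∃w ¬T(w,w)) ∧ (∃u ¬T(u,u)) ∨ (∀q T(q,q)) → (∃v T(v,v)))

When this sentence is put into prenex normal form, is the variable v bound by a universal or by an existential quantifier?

universal

Eliminate → and ↔ using ¬ and ∨.
  ¬(¬((∃w ¬T(w,w)) ∧ (∃u ¬T(u,u)) ∨ (∀q T(q,q))) ∨ (∃v T(v,v)))
Push ¬ through the quantifiers and connectives to reach negation normal form:
  ((∃w ¬T(w,w)) ∧ (∃u ¬T(u,u)) ∨ (∀q T(q,q))) ∧ (∀v ¬T(v,v))
All bound variables are already distinct, so no renaming is needed.
Pull the quantifiers to the front (each side's bound variable is not free in the other side):
  ∃w ∃u ∀q ∀v ((¬T(w,w) ∧ ¬T(u,u) ∨ T(q,q)) ∧ ¬T(v,v))
The quantifier ∃v sits under an odd number of negations (counting the antecedent side of each →), so it flips to ∀v.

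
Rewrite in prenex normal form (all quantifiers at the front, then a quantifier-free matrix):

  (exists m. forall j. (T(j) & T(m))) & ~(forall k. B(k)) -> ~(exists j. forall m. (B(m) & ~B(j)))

Rewrite implications/biconditionals: A → B as ¬A ∨ B.
  ~((exists m. forall j. (T(j) & T(m))) & ~(forall k. B(k))) | ~(exists j. forall m. (B(m) & ~B(j)))
Push ¬ through the quantifiers and connectives to reach negation normal form:
  (forall m. exists j. (~T(j) | ~T(m))) | (forall k. B(k)) | (forall j. exists m. (~B(m) | B(j)))
Standardize variables apart so no two quantifiers bind the same name: j↦y1, m↦t.
  (forall m. exists j. (~T(j) | ~T(m))) | (forall k. B(k)) | (forall y1. exists t. (~B(t) | B(y1)))
Extract every quantifier outward, since the variables are now distinct and don't occur free across branches:
  forall m. exists j. forall k. forall y1. exists t. (~T(j) | ~T(m) | B(k) | ~B(t) | B(y1))

forall m. exists j. forall k. forall y1. exists t. (~T(j) | ~T(m) | B(k) | ~B(t) | B(y1))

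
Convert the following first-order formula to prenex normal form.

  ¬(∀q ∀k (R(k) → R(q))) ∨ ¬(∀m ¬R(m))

Eliminate → and ↔ using ¬ and ∨.
  ¬(∀q ∀k (¬R(k) ∨ R(q))) ∨ ¬(∀m ¬R(m))
Move each ¬ inward, flipping quantifiers it crosses:
  (∃q ∃k (R(k) ∧ ¬R(q))) ∨ (∃m R(m))
All bound variables are already distinct, so no renaming is needed.
Finally move all quantifiers to the prefix:
  ∃q ∃k ∃m (R(k) ∧ ¬R(q) ∨ R(m))

∃q ∃k ∃m (R(k) ∧ ¬R(q) ∨ R(m))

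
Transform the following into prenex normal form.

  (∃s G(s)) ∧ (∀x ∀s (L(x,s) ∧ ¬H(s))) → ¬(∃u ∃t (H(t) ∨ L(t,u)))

∀s ∃x ∃r ∀u ∀t (¬G(s) ∨ ¬L(x,r) ∨ H(r) ∨ ¬H(t) ∧ ¬L(t,u))

First replace A → B with ¬A ∨ B.
  ¬((∃s G(s)) ∧ (∀x ∀s (L(x,s) ∧ ¬H(s)))) ∨ ¬(∃u ∃t (H(t) ∨ L(t,u)))
Move each ¬ inward, flipping quantifiers it crosses:
  (∀s ¬G(s)) ∨ (∃x ∃s (¬L(x,s) ∨ H(s))) ∨ (∀u ∀t (¬H(t) ∧ ¬L(t,u)))
Standardize variables apart so no two quantifiers bind the same name: s↦r.
  (∀s ¬G(s)) ∨ (∃x ∃r (¬L(x,r) ∨ H(r))) ∨ (∀u ∀t (¬H(t) ∧ ¬L(t,u)))
Extract every quantifier outward, since the variables are now distinct and don't occur free across branches:
  ∀s ∃x ∃r ∀u ∀t (¬G(s) ∨ ¬L(x,r) ∨ H(r) ∨ ¬H(t) ∧ ¬L(t,u))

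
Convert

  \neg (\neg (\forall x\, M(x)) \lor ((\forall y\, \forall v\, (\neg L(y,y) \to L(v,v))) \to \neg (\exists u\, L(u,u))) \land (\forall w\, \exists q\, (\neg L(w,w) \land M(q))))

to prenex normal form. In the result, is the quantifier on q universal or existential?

First replace A → B with ¬A ∨ B.
  \neg (\neg (\forall x\, M(x)) \lor (\neg (\forall y\, \forall v\, (\neg \neg L(y,y) \lor L(v,v))) \lor \neg (\exists u\, L(u,u))) \land (\forall w\, \exists q\, (\neg L(w,w) \land M(q))))
Drive negations inward (¬∀x A ≡ ∃x ¬A, ¬∃x A ≡ ∀x ¬A, De Morgan for ∧/∨):
  (\forall x\, M(x)) \land ((\forall y\, \forall v\, (L(y,y) \lor L(v,v))) \land (\exists u\, L(u,u)) \lor (\exists w\, \forall q\, (L(w,w) \lor \neg M(q))))
All bound variables are already distinct, so no renaming is needed.
Pull the quantifiers to the front (each side's bound variable is not free in the other side):
  \forall x\, \forall y\, \forall v\, \exists u\, \exists w\, \forall q\, (M(x) \land ((L(y,y) \lor L(v,v)) \land L(u,u) \lor L(w,w) \lor \neg M(q)))
The quantifier \exists q sits under an odd number of negations (counting the antecedent side of each →), so it flips to \forall q.

universal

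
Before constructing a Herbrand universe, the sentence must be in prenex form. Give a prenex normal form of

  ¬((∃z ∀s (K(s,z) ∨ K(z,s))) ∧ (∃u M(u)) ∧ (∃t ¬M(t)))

Drive negations inward (¬∀x A ≡ ∃x ¬A, ¬∃x A ≡ ∀x ¬A, De Morgan for ∧/∨):
  (∀z ∃s (¬K(s,z) ∧ ¬K(z,s))) ∨ (∀u ¬M(u)) ∨ (∀t M(t))
All bound variables are already distinct, so no renaming is needed.
Pull the quantifiers to the front (each side's bound variable is not free in the other side):
  ∀z ∃s ∀u ∀t (¬K(s,z) ∧ ¬K(z,s) ∨ ¬M(u) ∨ M(t))

∀z ∃s ∀u ∀t (¬K(s,z) ∧ ¬K(z,s) ∨ ¬M(u) ∨ M(t))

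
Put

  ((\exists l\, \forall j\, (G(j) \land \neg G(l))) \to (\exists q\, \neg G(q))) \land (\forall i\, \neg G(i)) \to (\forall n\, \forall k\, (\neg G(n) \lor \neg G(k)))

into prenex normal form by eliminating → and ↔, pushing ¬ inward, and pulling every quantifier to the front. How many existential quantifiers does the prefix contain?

2

Eliminate → and ↔ using ¬ and ∨.
  \neg ((\neg (\exists l\, \forall j\, (G(j) \land \neg G(l))) \lor (\exists q\, \neg G(q))) \land (\forall i\, \neg G(i))) \lor (\forall n\, \forall k\, (\neg G(n) \lor \neg G(k)))
Move each ¬ inward, flipping quantifiers it crosses:
  (\exists l\, \forall j\, (G(j) \land \neg G(l))) \land (\forall q\, G(q)) \lor (\exists i\, G(i)) \lor (\forall n\, \forall k\, (\neg G(n) \lor \neg G(k)))
All bound variables are already distinct, so no renaming is needed.
Pull the quantifiers to the front (each side's bound variable is not free in the other side):
  \exists l\, \forall j\, \forall q\, \exists i\, \forall n\, \forall k\, (G(j) \land \neg G(l) \land G(q) \lor G(i) \lor \neg G(n) \lor \neg G(k))
The prefix is \exists l \forall j \forall q \exists i \forall n \forall k: 4 universal, 2 existential.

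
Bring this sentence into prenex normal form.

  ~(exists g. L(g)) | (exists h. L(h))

forall g. exists h. (~L(g) | L(h))

Drive negations inward (¬∀x A ≡ ∃x ¬A, ¬∃x A ≡ ∀x ¬A, De Morgan for ∧/∨):
  (forall g. ~L(g)) | (exists h. L(h))
Finally move all quantifiers to the prefix:
  forall g. exists h. (~L(g) | L(h))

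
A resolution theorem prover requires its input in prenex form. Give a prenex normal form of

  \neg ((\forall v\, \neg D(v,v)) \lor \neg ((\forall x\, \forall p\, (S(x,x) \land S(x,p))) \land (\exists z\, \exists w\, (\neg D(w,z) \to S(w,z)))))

\exists v\, \forall x\, \forall p\, \exists z\, \exists w\, (D(v,v) \land S(x,x) \land S(x,p) \land (D(w,z) \lor S(w,z)))

Rewrite implications/biconditionals: A → B as ¬A ∨ B.
  \neg ((\forall v\, \neg D(v,v)) \lor \neg ((\forall x\, \forall p\, (S(x,x) \land S(x,p))) \land (\exists z\, \exists w\, (\neg \neg D(w,z) \lor S(w,z)))))
Move each ¬ inward, flipping quantifiers it crosses:
  (\exists v\, D(v,v)) \land (\forall x\, \forall p\, (S(x,x) \land S(x,p))) \land (\exists z\, \exists w\, (D(w,z) \lor S(w,z)))
All bound variables are already distinct, so no renaming is needed.
Finally move all quantifiers to the prefix:
  \exists v\, \forall x\, \forall p\, \exists z\, \exists w\, (D(v,v) \land S(x,x) \land S(x,p) \land (D(w,z) \lor S(w,z)))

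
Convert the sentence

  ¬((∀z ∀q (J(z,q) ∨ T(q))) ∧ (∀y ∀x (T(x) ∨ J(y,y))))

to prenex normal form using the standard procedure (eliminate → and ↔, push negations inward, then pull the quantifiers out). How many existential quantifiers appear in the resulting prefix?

Push ¬ through the quantifiers and connectives to reach negation normal form:
  (∃z ∃q (¬J(z,q) ∧ ¬T(q))) ∨ (∃y ∃x (¬T(x) ∧ ¬J(y,y)))
Extract every quantifier outward, since the variables are now distinct and don't occur free across branches:
  ∃z ∃q ∃y ∃x (¬J(z,q) ∧ ¬T(q) ∨ ¬T(x) ∧ ¬J(y,y))
The prefix is ∃z ∃q ∃y ∃x: 0 universal, 4 existential.

4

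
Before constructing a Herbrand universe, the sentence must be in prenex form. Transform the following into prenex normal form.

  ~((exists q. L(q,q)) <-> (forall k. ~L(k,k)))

exists q. exists k. forall x. forall u. (L(q,q) & L(k,k) | ~L(x,x) & ~L(u,u))

Rewrite implications/biconditionals: A → B as ¬A ∨ B; A ↔ B as (¬A ∨ B) ∧ (¬B ∨ A).
  ~((~(exists q. L(q,q)) | (forall k. ~L(k,k))) & (~(forall k. ~L(k,k)) | (exists q. L(q,q))))
Push ¬ through the quantifiers and connectives to reach negation normal form:
  (exists q. L(q,q)) & (exists k. L(k,k)) | (forall k. ~L(k,k)) & (forall q. ~L(q,q))
Give each quantifier a distinct variable: k↦x, q↦u.
  (exists q. L(q,q)) & (exists k. L(k,k)) | (forall x. ~L(x,x)) & (forall u. ~L(u,u))
Pull the quantifiers to the front (each side's bound variable is not free in the other side):
  exists q. exists k. forall x. forall u. (L(q,q) & L(k,k) | ~L(x,x) & ~L(u,u))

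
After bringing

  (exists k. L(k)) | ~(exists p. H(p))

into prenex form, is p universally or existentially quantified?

Move each ¬ inward, flipping quantifiers it crosses:
  (exists k. L(k)) | (forall p. ~H(p))
Pull the quantifiers to the front (each side's bound variable is not free in the other side):
  exists k. forall p. (L(k) | ~H(p))
The quantifier exists p sits under an odd number of negations, so it flips to forall p.

universal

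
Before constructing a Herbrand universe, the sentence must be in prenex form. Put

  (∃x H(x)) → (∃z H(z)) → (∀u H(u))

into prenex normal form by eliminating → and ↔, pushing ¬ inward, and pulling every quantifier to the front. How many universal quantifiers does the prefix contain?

First replace A → B with ¬A ∨ B.
  ¬(∃x H(x)) ∨ ¬(∃z H(z)) ∨ (∀u H(u))
Move each ¬ inward, flipping quantifiers it crosses:
  (∀x ¬H(x)) ∨ (∀z ¬H(z)) ∨ (∀u H(u))
All bound variables are already distinct, so no renaming is needed.
Finally move all quantifiers to the prefix:
  ∀x ∀z ∀u (¬H(x) ∨ ¬H(z) ∨ H(u))
The prefix is ∀x ∀z ∀u: 3 universal, 0 existential.

3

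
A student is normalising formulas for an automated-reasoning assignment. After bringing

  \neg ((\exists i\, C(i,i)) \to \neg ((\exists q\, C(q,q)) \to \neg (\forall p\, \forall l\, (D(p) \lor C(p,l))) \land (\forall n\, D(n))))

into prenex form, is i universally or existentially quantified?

First replace A → B with ¬A ∨ B.
  \neg (\neg (\exists i\, C(i,i)) \lor \neg (\neg (\exists q\, C(q,q)) \lor \neg (\forall p\, \forall l\, (D(p) \lor C(p,l))) \land (\forall n\, D(n))))
Drive negations inward (¬∀x A ≡ ∃x ¬A, ¬∃x A ≡ ∀x ¬A, De Morgan for ∧/∨):
  (\exists i\, C(i,i)) \land ((\forall q\, \neg C(q,q)) \lor (\exists p\, \exists l\, (\neg D(p) \land \neg C(p,l))) \land (\forall n\, D(n)))
All bound variables are already distinct, so no renaming is needed.
Finally move all quantifiers to the prefix:
  \exists i\, \forall q\, \exists p\, \exists l\, \forall n\, (C(i,i) \land (\neg C(q,q) \lor \neg D(p) \land \neg C(p,l) \land D(n)))
The quantifier \exists i sits under an even number of negations (counting the antecedent side of each →), so it remains existential.

existential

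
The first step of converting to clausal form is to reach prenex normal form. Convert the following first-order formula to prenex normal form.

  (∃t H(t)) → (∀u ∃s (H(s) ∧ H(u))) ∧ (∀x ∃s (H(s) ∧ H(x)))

First replace A → B with ¬A ∨ B.
  ¬(∃t H(t)) ∨ (∀u ∃s (H(s) ∧ H(u))) ∧ (∀x ∃s (H(s) ∧ H(x)))
Push ¬ through the quantifiers and connectives to reach negation normal form:
  (∀t ¬H(t)) ∨ (∀u ∃s (H(s) ∧ H(u))) ∧ (∀x ∃s (H(s) ∧ H(x)))
Standardize variables apart so no two quantifiers bind the same name: s↦w1.
  (∀t ¬H(t)) ∨ (∀u ∃s (H(s) ∧ H(u))) ∧ (∀x ∃w1 (H(w1) ∧ H(x)))
Extract every quantifier outward, since the variables are now distinct and don't occur free across branches:
  ∀t ∀u ∃s ∀x ∃w1 (¬H(t) ∨ H(s) ∧ H(u) ∧ H(w1) ∧ H(x))

∀t ∀u ∃s ∀x ∃w1 (¬H(t) ∨ H(s) ∧ H(u) ∧ H(w1) ∧ H(x))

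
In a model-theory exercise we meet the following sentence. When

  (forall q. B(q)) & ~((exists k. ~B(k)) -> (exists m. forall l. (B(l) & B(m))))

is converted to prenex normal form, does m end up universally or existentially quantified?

universal

First replace A → B with ¬A ∨ B.
  (forall q. B(q)) & ~(~(exists k. ~B(k)) | (exists m. forall l. (B(l) & B(m))))
Drive negations inward (¬∀x A ≡ ∃x ¬A, ¬∃x A ≡ ∀x ¬A, De Morgan for ∧/∨):
  (forall q. B(q)) & (exists k. ~B(k)) & (forall m. exists l. (~B(l) | ~B(m)))
Extract every quantifier outward, since the variables are now distinct and don't occur free across branches:
  forall q. exists k. forall m. exists l. (B(q) & ~B(k) & (~B(l) | ~B(m)))
The quantifier exists m sits under an odd number of negations (counting the antecedent side of each →), so it flips to forall m.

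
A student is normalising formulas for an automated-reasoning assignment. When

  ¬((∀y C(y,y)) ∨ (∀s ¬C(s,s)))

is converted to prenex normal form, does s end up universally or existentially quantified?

existential

Drive negations inward (¬∀x A ≡ ∃x ¬A, ¬∃x A ≡ ∀x ¬A, De Morgan for ∧/∨):
  (∃y ¬C(y,y)) ∧ (∃s C(s,s))
All bound variables are already distinct, so no renaming is needed.
Finally move all quantifiers to the prefix:
  ∃y ∃s (¬C(y,y) ∧ C(s,s))
The quantifier ∀s sits under an odd number of negations, so it flips to ∃s.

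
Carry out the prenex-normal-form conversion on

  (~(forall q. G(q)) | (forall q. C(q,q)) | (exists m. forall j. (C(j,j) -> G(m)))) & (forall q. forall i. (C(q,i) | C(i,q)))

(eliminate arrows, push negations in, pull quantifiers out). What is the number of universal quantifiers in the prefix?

Rewrite implications/biconditionals: A → B as ¬A ∨ B.
  (~(forall q. G(q)) | (forall q. C(q,q)) | (exists m. forall j. (~C(j,j) | G(m)))) & (forall q. forall i. (C(q,i) | C(i,q)))
Drive negations inward (¬∀x A ≡ ∃x ¬A, ¬∃x A ≡ ∀x ¬A, De Morgan for ∧/∨):
  ((exists q. ~G(q)) | (forall q. C(q,q)) | (exists m. forall j. (~C(j,j) | G(m)))) & (forall q. forall i. (C(q,i) | C(i,q)))
Rename bound variables to avoid capture: q↦u1, q↦z1.
  ((exists q. ~G(q)) | (forall u1. C(u1,u1)) | (exists m. forall j. (~C(j,j) | G(m)))) & (forall z1. forall i. (C(z1,i) | C(i,z1)))
Pull the quantifiers to the front (each side's bound variable is not free in the other side):
  exists q. forall u1. exists m. forall j. forall z1. forall i. ((~G(q) | C(u1,u1) | ~C(j,j) | G(m)) & (C(z1,i) | C(i,z1)))
The prefix is exists q forall u1 exists m forall j forall z1 forall i: 4 universal, 2 existential.

4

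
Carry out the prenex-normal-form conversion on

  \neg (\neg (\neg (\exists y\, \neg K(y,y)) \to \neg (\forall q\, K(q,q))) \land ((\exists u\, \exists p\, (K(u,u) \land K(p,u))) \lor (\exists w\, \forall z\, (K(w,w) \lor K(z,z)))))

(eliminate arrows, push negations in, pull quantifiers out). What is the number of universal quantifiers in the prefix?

Rewrite implications/biconditionals: A → B as ¬A ∨ B.
  \neg (\neg (\neg \neg (\exists y\, \neg K(y,y)) \lor \neg (\forall q\, K(q,q))) \land ((\exists u\, \exists p\, (K(u,u) \land K(p,u))) \lor (\exists w\, \forall z\, (K(w,w) \lor K(z,z)))))
Drive negations inward (¬∀x A ≡ ∃x ¬A, ¬∃x A ≡ ∀x ¬A, De Morgan for ∧/∨):
  (\exists y\, \neg K(y,y)) \lor (\exists q\, \neg K(q,q)) \lor (\forall u\, \forall p\, (\neg K(u,u) \lor \neg K(p,u))) \land (\forall w\, \exists z\, (\neg K(w,w) \land \neg K(z,z)))
All bound variables are already distinct, so no renaming is needed.
Pull the quantifiers to the front (each side's bound variable is not free in the other side):
  \exists y\, \exists q\, \forall u\, \forall p\, \forall w\, \exists z\, (\neg K(y,y) \lor \neg K(q,q) \lor (\neg K(u,u) \lor \neg K(p,u)) \land \neg K(w,w) \land \neg K(z,z))
The prefix is \exists y \exists q \forall u \forall p \forall w \exists z: 3 universal, 3 existential.

3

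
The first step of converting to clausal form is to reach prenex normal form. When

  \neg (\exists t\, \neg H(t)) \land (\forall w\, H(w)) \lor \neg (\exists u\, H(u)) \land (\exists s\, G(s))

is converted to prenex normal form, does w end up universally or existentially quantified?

Push ¬ through the quantifiers and connectives to reach negation normal form:
  (\forall t\, H(t)) \land (\forall w\, H(w)) \lor (\forall u\, \neg H(u)) \land (\exists s\, G(s))
All bound variables are already distinct, so no renaming is needed.
Extract every quantifier outward, since the variables are now distinct and don't occur free across branches:
  \forall t\, \forall w\, \forall u\, \exists s\, (H(t) \land H(w) \lor \neg H(u) \land G(s))
The quantifier \forall w sits under an even number of negations, so it remains universal.

universal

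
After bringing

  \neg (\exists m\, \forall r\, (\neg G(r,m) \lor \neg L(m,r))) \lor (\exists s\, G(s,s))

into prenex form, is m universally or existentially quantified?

universal

Drive negations inward (¬∀x A ≡ ∃x ¬A, ¬∃x A ≡ ∀x ¬A, De Morgan for ∧/∨):
  (\forall m\, \exists r\, (G(r,m) \land L(m,r))) \lor (\exists s\, G(s,s))
All bound variables are already distinct, so no renaming is needed.
Finally move all quantifiers to the prefix:
  \forall m\, \exists r\, \exists s\, (G(r,m) \land L(m,r) \lor G(s,s))
The quantifier \exists m sits under an odd number of negations, so it flips to \forall m.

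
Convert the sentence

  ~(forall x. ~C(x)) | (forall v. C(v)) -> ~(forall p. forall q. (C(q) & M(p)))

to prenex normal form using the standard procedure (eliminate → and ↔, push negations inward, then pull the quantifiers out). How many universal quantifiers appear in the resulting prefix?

1

Eliminate → and ↔ using ¬ and ∨.
  ~(~(forall x. ~C(x)) | (forall v. C(v))) | ~(forall p. forall q. (C(q) & M(p)))
Drive negations inward (¬∀x A ≡ ∃x ¬A, ¬∃x A ≡ ∀x ¬A, De Morgan for ∧/∨):
  (forall x. ~C(x)) & (exists v. ~C(v)) | (exists p. exists q. (~C(q) | ~M(p)))
Finally move all quantifiers to the prefix:
  forall x. exists v. exists p. exists q. (~C(x) & ~C(v) | ~C(q) | ~M(p))
The prefix is forall x exists v exists p exists q: 1 universal, 3 existential.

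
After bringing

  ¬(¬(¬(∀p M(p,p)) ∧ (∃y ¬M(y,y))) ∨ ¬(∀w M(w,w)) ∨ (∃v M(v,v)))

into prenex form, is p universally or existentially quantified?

Move each ¬ inward, flipping quantifiers it crosses:
  (∃p ¬M(p,p)) ∧ (∃y ¬M(y,y)) ∧ (∀w M(w,w)) ∧ (∀v ¬M(v,v))
All bound variables are already distinct, so no renaming is needed.
Finally move all quantifiers to the prefix:
  ∃p ∃y ∀w ∀v (¬M(p,p) ∧ ¬M(y,y) ∧ M(w,w) ∧ ¬M(v,v))
The quantifier ∀p sits under an odd number of negations, so it flips to ∃p.

existential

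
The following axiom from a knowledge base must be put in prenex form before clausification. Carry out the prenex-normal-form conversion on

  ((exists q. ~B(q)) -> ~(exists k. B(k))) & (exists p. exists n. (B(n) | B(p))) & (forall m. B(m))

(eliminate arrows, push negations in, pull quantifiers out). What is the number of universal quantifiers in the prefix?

3

First replace A → B with ¬A ∨ B.
  (~(exists q. ~B(q)) | ~(exists k. B(k))) & (exists p. exists n. (B(n) | B(p))) & (forall m. B(m))
Push ¬ through the quantifiers and connectives to reach negation normal form:
  ((forall q. B(q)) | (forall k. ~B(k))) & (exists p. exists n. (B(n) | B(p))) & (forall m. B(m))
All bound variables are already distinct, so no renaming is needed.
Finally move all quantifiers to the prefix:
  forall q. forall k. exists p. exists n. forall m. ((B(q) | ~B(k)) & (B(n) | B(p)) & B(m))
The prefix is forall q forall k exists p exists n forall m: 3 universal, 2 existential.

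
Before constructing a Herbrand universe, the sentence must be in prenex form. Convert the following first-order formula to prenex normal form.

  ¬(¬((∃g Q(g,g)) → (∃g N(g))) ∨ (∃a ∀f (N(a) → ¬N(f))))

∀g ∃z ∀a ∃f ((¬Q(g,g) ∨ N(z)) ∧ N(a) ∧ N(f))

First replace A → B with ¬A ∨ B.
  ¬(¬(¬(∃g Q(g,g)) ∨ (∃g N(g))) ∨ (∃a ∀f (¬N(a) ∨ ¬N(f))))
Push ¬ through the quantifiers and connectives to reach negation normal form:
  ((∀g ¬Q(g,g)) ∨ (∃g N(g))) ∧ (∀a ∃f (N(a) ∧ N(f)))
Give each quantifier a distinct variable: g↦z.
  ((∀g ¬Q(g,g)) ∨ (∃z N(z))) ∧ (∀a ∃f (N(a) ∧ N(f)))
Pull the quantifiers to the front (each side's bound variable is not free in the other side):
  ∀g ∃z ∀a ∃f ((¬Q(g,g) ∨ N(z)) ∧ N(a) ∧ N(f))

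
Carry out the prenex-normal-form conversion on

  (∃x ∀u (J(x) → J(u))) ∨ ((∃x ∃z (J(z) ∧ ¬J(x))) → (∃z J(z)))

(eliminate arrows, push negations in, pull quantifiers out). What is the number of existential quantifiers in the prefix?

Rewrite implications/biconditionals: A → B as ¬A ∨ B.
  (∃x ∀u (¬J(x) ∨ J(u))) ∨ ¬(∃x ∃z (J(z) ∧ ¬J(x))) ∨ (∃z J(z))
Drive negations inward (¬∀x A ≡ ∃x ¬A, ¬∃x A ≡ ∀x ¬A, De Morgan for ∧/∨):
  (∃x ∀u (¬J(x) ∨ J(u))) ∨ (∀x ∀z (¬J(z) ∨ J(x))) ∨ (∃z J(z))
Rename bound variables to avoid capture: x↦s, z↦v1.
  (∃x ∀u (¬J(x) ∨ J(u))) ∨ (∀s ∀z (¬J(z) ∨ J(s))) ∨ (∃v1 J(v1))
Extract every quantifier outward, since the variables are now distinct and don't occur free across branches:
  ∃x ∀u ∀s ∀z ∃v1 (¬J(x) ∨ J(u) ∨ ¬J(z) ∨ J(s) ∨ J(v1))
The prefix is ∃x ∀u ∀s ∀z ∃v1: 3 universal, 2 existential.

2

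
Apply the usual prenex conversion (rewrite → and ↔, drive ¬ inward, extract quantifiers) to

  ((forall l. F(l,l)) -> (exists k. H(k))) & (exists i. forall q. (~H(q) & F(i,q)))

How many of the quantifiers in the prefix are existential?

3

First replace A → B with ¬A ∨ B.
  (~(forall l. F(l,l)) | (exists k. H(k))) & (exists i. forall q. (~H(q) & F(i,q)))
Move each ¬ inward, flipping quantifiers it crosses:
  ((exists l. ~F(l,l)) | (exists k. H(k))) & (exists i. forall q. (~H(q) & F(i,q)))
All bound variables are already distinct, so no renaming is needed.
Pull the quantifiers to the front (each side's bound variable is not free in the other side):
  exists l. exists k. exists i. forall q. ((~F(l,l) | H(k)) & ~H(q) & F(i,q))
The prefix is exists l exists k exists i forall q: 1 universal, 3 existential.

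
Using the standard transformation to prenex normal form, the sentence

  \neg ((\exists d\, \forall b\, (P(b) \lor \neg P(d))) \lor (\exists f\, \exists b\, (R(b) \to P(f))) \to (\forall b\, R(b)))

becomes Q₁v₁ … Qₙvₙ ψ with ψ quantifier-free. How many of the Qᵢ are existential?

4

Rewrite implications/biconditionals: A → B as ¬A ∨ B.
  \neg (\neg ((\exists d\, \forall b\, (P(b) \lor \neg P(d))) \lor (\exists f\, \exists b\, (\neg R(b) \lor P(f)))) \lor (\forall b\, R(b)))
Move each ¬ inward, flipping quantifiers it crosses:
  ((\exists d\, \forall b\, (P(b) \lor \neg P(d))) \lor (\exists f\, \exists b\, (\neg R(b) \lor P(f)))) \land (\exists b\, \neg R(b))
Rename bound variables to avoid capture: b↦v, b↦z.
  ((\exists d\, \forall b\, (P(b) \lor \neg P(d))) \lor (\exists f\, \exists v\, (\neg R(v) \lor P(f)))) \land (\exists z\, \neg R(z))
Finally move all quantifiers to the prefix:
  \exists d\, \forall b\, \exists f\, \exists v\, \exists z\, ((P(b) \lor \neg P(d) \lor \neg R(v) \lor P(f)) \land \neg R(z))
The prefix is \exists d \forall b \exists f \exists v \exists z: 1 universal, 4 existential.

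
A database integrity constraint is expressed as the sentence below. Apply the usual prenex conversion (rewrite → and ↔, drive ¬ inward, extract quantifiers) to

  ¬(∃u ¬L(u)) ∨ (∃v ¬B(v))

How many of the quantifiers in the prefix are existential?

Move each ¬ inward, flipping quantifiers it crosses:
  (∀u L(u)) ∨ (∃v ¬B(v))
Pull the quantifiers to the front (each side's bound variable is not free in the other side):
  ∀u ∃v (L(u) ∨ ¬B(v))
The prefix is ∀u ∃v: 1 universal, 1 existential.

1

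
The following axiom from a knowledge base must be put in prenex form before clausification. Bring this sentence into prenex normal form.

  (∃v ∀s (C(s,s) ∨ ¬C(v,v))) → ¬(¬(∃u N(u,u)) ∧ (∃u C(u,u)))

Rewrite implications/biconditionals: A → B as ¬A ∨ B.
  ¬(∃v ∀s (C(s,s) ∨ ¬C(v,v))) ∨ ¬(¬(∃u N(u,u)) ∧ (∃u C(u,u)))
Move each ¬ inward, flipping quantifiers it crosses:
  (∀v ∃s (¬C(s,s) ∧ C(v,v))) ∨ (∃u N(u,u)) ∨ (∀u ¬C(u,u))
Give each quantifier a distinct variable: u↦b.
  (∀v ∃s (¬C(s,s) ∧ C(v,v))) ∨ (∃u N(u,u)) ∨ (∀b ¬C(b,b))
Finally move all quantifiers to the prefix:
  ∀v ∃s ∃u ∀b (¬C(s,s) ∧ C(v,v) ∨ N(u,u) ∨ ¬C(b,b))

∀v ∃s ∃u ∀b (¬C(s,s) ∧ C(v,v) ∨ N(u,u) ∨ ¬C(b,b))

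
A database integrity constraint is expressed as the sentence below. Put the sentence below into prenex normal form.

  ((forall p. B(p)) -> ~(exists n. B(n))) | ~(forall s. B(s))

exists p. forall n. exists s. (~B(p) | ~B(n) | ~B(s))

Eliminate → and ↔ using ¬ and ∨.
  ~(forall p. B(p)) | ~(exists n. B(n)) | ~(forall s. B(s))
Push ¬ through the quantifiers and connectives to reach negation normal form:
  (exists p. ~B(p)) | (forall n. ~B(n)) | (exists s. ~B(s))
Extract every quantifier outward, since the variables are now distinct and don't occur free across branches:
  exists p. forall n. exists s. (~B(p) | ~B(n) | ~B(s))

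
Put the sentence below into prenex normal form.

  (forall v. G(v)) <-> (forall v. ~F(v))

exists v. forall b. exists w. forall q. ((~G(v) | ~F(b)) & (F(w) | G(q)))

Rewrite implications/biconditionals: A → B as ¬A ∨ B; A ↔ B as (¬A ∨ B) ∧ (¬B ∨ A).
  (~(forall v. G(v)) | (forall v. ~F(v))) & (~(forall v. ~F(v)) | (forall v. G(v)))
Push ¬ through the quantifiers and connectives to reach negation normal form:
  ((exists v. ~G(v)) | (forall v. ~F(v))) & ((exists v. F(v)) | (forall v. G(v)))
Rename bound variables to avoid capture: v↦b, v↦w, v↦q.
  ((exists v. ~G(v)) | (forall b. ~F(b))) & ((exists w. F(w)) | (forall q. G(q)))
Pull the quantifiers to the front (each side's bound variable is not free in the other side):
  exists v. forall b. exists w. forall q. ((~G(v) | ~F(b)) & (F(w) | G(q)))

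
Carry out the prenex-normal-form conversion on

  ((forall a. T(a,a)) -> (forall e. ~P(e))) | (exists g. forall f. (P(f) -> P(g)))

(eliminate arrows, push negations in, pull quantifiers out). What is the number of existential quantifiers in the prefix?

First replace A → B with ¬A ∨ B.
  ~(forall a. T(a,a)) | (forall e. ~P(e)) | (exists g. forall f. (~P(f) | P(g)))
Move each ¬ inward, flipping quantifiers it crosses:
  (exists a. ~T(a,a)) | (forall e. ~P(e)) | (exists g. forall f. (~P(f) | P(g)))
Pull the quantifiers to the front (each side's bound variable is not free in the other side):
  exists a. forall e. exists g. forall f. (~T(a,a) | ~P(e) | ~P(f) | P(g))
The prefix is exists a forall e exists g forall f: 2 universal, 2 existential.

2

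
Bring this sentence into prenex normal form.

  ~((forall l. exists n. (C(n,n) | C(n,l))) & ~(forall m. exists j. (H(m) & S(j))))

exists l. forall n. forall m. exists j. (~C(n,n) & ~C(n,l) | H(m) & S(j))

Drive negations inward (¬∀x A ≡ ∃x ¬A, ¬∃x A ≡ ∀x ¬A, De Morgan for ∧/∨):
  (exists l. forall n. (~C(n,n) & ~C(n,l))) | (forall m. exists j. (H(m) & S(j)))
Finally move all quantifiers to the prefix:
  exists l. forall n. forall m. exists j. (~C(n,n) & ~C(n,l) | H(m) & S(j))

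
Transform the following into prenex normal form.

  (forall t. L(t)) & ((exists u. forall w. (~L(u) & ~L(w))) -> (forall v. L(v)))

Eliminate → and ↔ using ¬ and ∨.
  (forall t. L(t)) & (~(exists u. forall w. (~L(u) & ~L(w))) | (forall v. L(v)))
Push ¬ through the quantifiers and connectives to reach negation normal form:
  (forall t. L(t)) & ((forall u. exists w. (L(u) | L(w))) | (forall v. L(v)))
Pull the quantifiers to the front (each side's bound variable is not free in the other side):
  forall t. forall u. exists w. forall v. (L(t) & (L(u) | L(w) | L(v)))

forall t. forall u. exists w. forall v. (L(t) & (L(u) | L(w) | L(v)))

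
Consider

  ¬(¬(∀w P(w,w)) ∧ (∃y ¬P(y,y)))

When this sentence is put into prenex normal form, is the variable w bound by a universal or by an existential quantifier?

Move each ¬ inward, flipping quantifiers it crosses:
  (∀w P(w,w)) ∨ (∀y P(y,y))
Finally move all quantifiers to the prefix:
  ∀w ∀y (P(w,w) ∨ P(y,y))
The quantifier ∀w sits under an even number of negations, so it remains universal.

universal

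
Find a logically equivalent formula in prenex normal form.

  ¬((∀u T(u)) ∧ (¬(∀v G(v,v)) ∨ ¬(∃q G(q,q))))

∃u ∀v ∃q (¬T(u) ∨ G(v,v) ∧ G(q,q))

Drive negations inward (¬∀x A ≡ ∃x ¬A, ¬∃x A ≡ ∀x ¬A, De Morgan for ∧/∨):
  (∃u ¬T(u)) ∨ (∀v G(v,v)) ∧ (∃q G(q,q))
Pull the quantifiers to the front (each side's bound variable is not free in the other side):
  ∃u ∀v ∃q (¬T(u) ∨ G(v,v) ∧ G(q,q))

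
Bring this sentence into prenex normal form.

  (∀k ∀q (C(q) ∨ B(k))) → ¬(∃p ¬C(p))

Rewrite implications/biconditionals: A → B as ¬A ∨ B.
  ¬(∀k ∀q (C(q) ∨ B(k))) ∨ ¬(∃p ¬C(p))
Move each ¬ inward, flipping quantifiers it crosses:
  (∃k ∃q (¬C(q) ∧ ¬B(k))) ∨ (∀p C(p))
Extract every quantifier outward, since the variables are now distinct and don't occur free across branches:
  ∃k ∃q ∀p (¬C(q) ∧ ¬B(k) ∨ C(p))

∃k ∃q ∀p (¬C(q) ∧ ¬B(k) ∨ C(p))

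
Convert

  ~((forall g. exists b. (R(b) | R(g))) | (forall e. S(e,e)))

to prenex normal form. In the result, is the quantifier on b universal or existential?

universal

Drive negations inward (¬∀x A ≡ ∃x ¬A, ¬∃x A ≡ ∀x ¬A, De Morgan for ∧/∨):
  (exists g. forall b. (~R(b) & ~R(g))) & (exists e. ~S(e,e))
All bound variables are already distinct, so no renaming is needed.
Pull the quantifiers to the front (each side's bound variable is not free in the other side):
  exists g. forall b. exists e. (~R(b) & ~R(g) & ~S(e,e))
The quantifier exists b sits under an odd number of negations, so it flips to forall b.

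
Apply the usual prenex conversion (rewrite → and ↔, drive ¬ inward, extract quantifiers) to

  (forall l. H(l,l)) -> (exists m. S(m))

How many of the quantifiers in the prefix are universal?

First replace A → B with ¬A ∨ B.
  ~(forall l. H(l,l)) | (exists m. S(m))
Push ¬ through the quantifiers and connectives to reach negation normal form:
  (exists l. ~H(l,l)) | (exists m. S(m))
All bound variables are already distinct, so no renaming is needed.
Pull the quantifiers to the front (each side's bound variable is not free in the other side):
  exists l. exists m. (~H(l,l) | S(m))
The prefix is exists l exists m: 0 universal, 2 existential.

0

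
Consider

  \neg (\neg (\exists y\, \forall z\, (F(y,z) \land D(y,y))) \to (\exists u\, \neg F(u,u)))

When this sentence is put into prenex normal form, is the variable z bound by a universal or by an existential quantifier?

existential

Rewrite implications/biconditionals: A → B as ¬A ∨ B.
  \neg (\neg \neg (\exists y\, \forall z\, (F(y,z) \land D(y,y))) \lor (\exists u\, \neg F(u,u)))
Drive negations inward (¬∀x A ≡ ∃x ¬A, ¬∃x A ≡ ∀x ¬A, De Morgan for ∧/∨):
  (\forall y\, \exists z\, (\neg F(y,z) \lor \neg D(y,y))) \land (\forall u\, F(u,u))
All bound variables are already distinct, so no renaming is needed.
Extract every quantifier outward, since the variables are now distinct and don't occur free across branches:
  \forall y\, \exists z\, \forall u\, ((\neg F(y,z) \lor \neg D(y,y)) \land F(u,u))
The quantifier \forall z sits under an odd number of negations (counting the antecedent side of each →), so it flips to \exists z.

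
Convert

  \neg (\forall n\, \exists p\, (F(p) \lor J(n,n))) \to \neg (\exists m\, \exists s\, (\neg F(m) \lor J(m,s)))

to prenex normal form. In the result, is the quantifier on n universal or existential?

universal

First replace A → B with ¬A ∨ B.
  \neg \neg (\forall n\, \exists p\, (F(p) \lor J(n,n))) \lor \neg (\exists m\, \exists s\, (\neg F(m) \lor J(m,s)))
Drive negations inward (¬∀x A ≡ ∃x ¬A, ¬∃x A ≡ ∀x ¬A, De Morgan for ∧/∨):
  (\forall n\, \exists p\, (F(p) \lor J(n,n))) \lor (\forall m\, \forall s\, (F(m) \land \neg J(m,s)))
Finally move all quantifiers to the prefix:
  \forall n\, \exists p\, \forall m\, \forall s\, (F(p) \lor J(n,n) \lor F(m) \land \neg J(m,s))
The quantifier \forall n sits under an even number of negations (counting the antecedent side of each →), so it remains universal.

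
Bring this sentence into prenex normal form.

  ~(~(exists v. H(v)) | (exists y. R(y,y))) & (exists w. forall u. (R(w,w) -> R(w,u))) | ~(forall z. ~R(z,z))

exists v. forall y. exists w. forall u. exists z. (H(v) & ~R(y,y) & (~R(w,w) | R(w,u)) | R(z,z))

Rewrite implications/biconditionals: A → B as ¬A ∨ B.
  ~(~(exists v. H(v)) | (exists y. R(y,y))) & (exists w. forall u. (~R(w,w) | R(w,u))) | ~(forall z. ~R(z,z))
Push ¬ through the quantifiers and connectives to reach negation normal form:
  (exists v. H(v)) & (forall y. ~R(y,y)) & (exists w. forall u. (~R(w,w) | R(w,u))) | (exists z. R(z,z))
All bound variables are already distinct, so no renaming is needed.
Extract every quantifier outward, since the variables are now distinct and don't occur free across branches:
  exists v. forall y. exists w. forall u. exists z. (H(v) & ~R(y,y) & (~R(w,w) | R(w,u)) | R(z,z))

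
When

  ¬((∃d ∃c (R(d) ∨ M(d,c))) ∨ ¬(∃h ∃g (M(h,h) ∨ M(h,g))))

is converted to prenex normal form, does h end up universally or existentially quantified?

Move each ¬ inward, flipping quantifiers it crosses:
  (∀d ∀c (¬R(d) ∧ ¬M(d,c))) ∧ (∃h ∃g (M(h,h) ∨ M(h,g)))
Extract every quantifier outward, since the variables are now distinct and don't occur free across branches:
  ∀d ∀c ∃h ∃g (¬R(d) ∧ ¬M(d,c) ∧ (M(h,h) ∨ M(h,g)))
The quantifier ∃h sits under an even number of negations, so it remains existential.

existential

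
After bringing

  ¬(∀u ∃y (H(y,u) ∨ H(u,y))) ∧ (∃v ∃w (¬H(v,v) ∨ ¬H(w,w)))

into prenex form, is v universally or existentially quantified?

Move each ¬ inward, flipping quantifiers it crosses:
  (∃u ∀y (¬H(y,u) ∧ ¬H(u,y))) ∧ (∃v ∃w (¬H(v,v) ∨ ¬H(w,w)))
Pull the quantifiers to the front (each side's bound variable is not free in the other side):
  ∃u ∀y ∃v ∃w (¬H(y,u) ∧ ¬H(u,y) ∧ (¬H(v,v) ∨ ¬H(w,w)))
The quantifier ∃v sits under an even number of negations, so it remains existential.

existential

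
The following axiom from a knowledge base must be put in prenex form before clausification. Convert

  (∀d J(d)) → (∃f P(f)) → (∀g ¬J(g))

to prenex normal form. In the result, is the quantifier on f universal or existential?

universal

Rewrite implications/biconditionals: A → B as ¬A ∨ B.
  ¬(∀d J(d)) ∨ ¬(∃f P(f)) ∨ (∀g ¬J(g))
Move each ¬ inward, flipping quantifiers it crosses:
  (∃d ¬J(d)) ∨ (∀f ¬P(f)) ∨ (∀g ¬J(g))
All bound variables are already distinct, so no renaming is needed.
Finally move all quantifiers to the prefix:
  ∃d ∀f ∀g (¬J(d) ∨ ¬P(f) ∨ ¬J(g))
The quantifier ∃f sits under an odd number of negations (counting the antecedent side of each →), so it flips to ∀f.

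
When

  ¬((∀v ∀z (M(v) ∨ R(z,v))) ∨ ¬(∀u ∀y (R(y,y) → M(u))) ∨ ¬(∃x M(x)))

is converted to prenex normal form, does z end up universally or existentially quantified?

existential

Rewrite implications/biconditionals: A → B as ¬A ∨ B.
  ¬((∀v ∀z (M(v) ∨ R(z,v))) ∨ ¬(∀u ∀y (¬R(y,y) ∨ M(u))) ∨ ¬(∃x M(x)))
Move each ¬ inward, flipping quantifiers it crosses:
  (∃v ∃z (¬M(v) ∧ ¬R(z,v))) ∧ (∀u ∀y (¬R(y,y) ∨ M(u))) ∧ (∃x M(x))
All bound variables are already distinct, so no renaming is needed.
Finally move all quantifiers to the prefix:
  ∃v ∃z ∀u ∀y ∃x (¬M(v) ∧ ¬R(z,v) ∧ (¬R(y,y) ∨ M(u)) ∧ M(x))
The quantifier ∀z sits under an odd number of negations (counting the antecedent side of each →), so it flips to ∃z.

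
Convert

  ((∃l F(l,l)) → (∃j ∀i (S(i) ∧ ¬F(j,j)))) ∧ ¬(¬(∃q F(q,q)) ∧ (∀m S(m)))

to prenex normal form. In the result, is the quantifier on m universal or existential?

First replace A → B with ¬A ∨ B.
  (¬(∃l F(l,l)) ∨ (∃j ∀i (S(i) ∧ ¬F(j,j)))) ∧ ¬(¬(∃q F(q,q)) ∧ (∀m S(m)))
Drive negations inward (¬∀x A ≡ ∃x ¬A, ¬∃x A ≡ ∀x ¬A, De Morgan for ∧/∨):
  ((∀l ¬F(l,l)) ∨ (∃j ∀i (S(i) ∧ ¬F(j,j)))) ∧ ((∃q F(q,q)) ∨ (∃m ¬S(m)))
All bound variables are already distinct, so no renaming is needed.
Extract every quantifier outward, since the variables are now distinct and don't occur free across branches:
  ∀l ∃j ∀i ∃q ∃m ((¬F(l,l) ∨ S(i) ∧ ¬F(j,j)) ∧ (F(q,q) ∨ ¬S(m)))
The quantifier ∀m sits under an odd number of negations (counting the antecedent side of each →), so it flips to ∃m.

existential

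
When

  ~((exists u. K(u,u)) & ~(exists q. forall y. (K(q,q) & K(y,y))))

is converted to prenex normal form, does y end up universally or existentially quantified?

Push ¬ through the quantifiers and connectives to reach negation normal form:
  (forall u. ~K(u,u)) | (exists q. forall y. (K(q,q) & K(y,y)))
Finally move all quantifiers to the prefix:
  forall u. exists q. forall y. (~K(u,u) | K(q,q) & K(y,y))
The quantifier forall y sits under an even number of negations, so it remains universal.

universal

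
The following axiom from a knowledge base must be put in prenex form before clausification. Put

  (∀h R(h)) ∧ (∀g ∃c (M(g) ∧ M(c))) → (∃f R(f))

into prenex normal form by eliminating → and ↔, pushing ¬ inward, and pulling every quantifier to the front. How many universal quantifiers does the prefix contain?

Eliminate → and ↔ using ¬ and ∨.
  ¬((∀h R(h)) ∧ (∀g ∃c (M(g) ∧ M(c)))) ∨ (∃f R(f))
Push ¬ through the quantifiers and connectives to reach negation normal form:
  (∃h ¬R(h)) ∨ (∃g ∀c (¬M(g) ∨ ¬M(c))) ∨ (∃f R(f))
All bound variables are already distinct, so no renaming is needed.
Finally move all quantifiers to the prefix:
  ∃h ∃g ∀c ∃f (¬R(h) ∨ ¬M(g) ∨ ¬M(c) ∨ R(f))
The prefix is ∃h ∃g ∀c ∃f: 1 universal, 3 existential.

1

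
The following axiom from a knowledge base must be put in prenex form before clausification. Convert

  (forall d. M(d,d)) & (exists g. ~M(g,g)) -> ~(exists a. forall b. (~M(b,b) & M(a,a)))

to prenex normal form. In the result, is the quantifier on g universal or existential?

universal

Eliminate → and ↔ using ¬ and ∨.
  ~((forall d. M(d,d)) & (exists g. ~M(g,g))) | ~(exists a. forall b. (~M(b,b) & M(a,a)))
Move each ¬ inward, flipping quantifiers it crosses:
  (exists d. ~M(d,d)) | (forall g. M(g,g)) | (forall a. exists b. (M(b,b) | ~M(a,a)))
All bound variables are already distinct, so no renaming is needed.
Pull the quantifiers to the front (each side's bound variable is not free in the other side):
  exists d. forall g. forall a. exists b. (~M(d,d) | M(g,g) | M(b,b) | ~M(a,a))
The quantifier exists g sits under an odd number of negations (counting the antecedent side of each →), so it flips to forall g.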